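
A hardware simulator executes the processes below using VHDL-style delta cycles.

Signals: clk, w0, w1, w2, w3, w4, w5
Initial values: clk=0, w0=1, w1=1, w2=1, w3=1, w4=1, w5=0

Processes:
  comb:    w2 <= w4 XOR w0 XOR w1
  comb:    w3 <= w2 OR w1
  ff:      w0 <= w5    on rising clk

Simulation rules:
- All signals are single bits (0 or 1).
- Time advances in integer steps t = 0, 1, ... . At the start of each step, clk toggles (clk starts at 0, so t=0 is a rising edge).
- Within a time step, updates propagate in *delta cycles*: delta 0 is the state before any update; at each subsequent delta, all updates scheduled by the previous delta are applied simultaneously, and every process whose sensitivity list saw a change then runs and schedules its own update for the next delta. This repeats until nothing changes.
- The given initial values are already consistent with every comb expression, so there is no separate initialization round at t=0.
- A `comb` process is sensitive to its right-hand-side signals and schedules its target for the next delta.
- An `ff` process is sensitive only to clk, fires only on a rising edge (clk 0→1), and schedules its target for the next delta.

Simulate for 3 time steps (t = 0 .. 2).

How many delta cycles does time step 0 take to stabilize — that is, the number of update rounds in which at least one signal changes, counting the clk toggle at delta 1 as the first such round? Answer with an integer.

3

t0.Δ0 w2=1 clk=0 w1=1 w5=0 w3=1 w4=1 w0=1
t0.Δ1 w2=1 clk=1 w1=1 w5=0 w3=1 w4=1 w0=1
t0.Δ2 w2=1 clk=1 w1=1 w5=0 w3=1 w4=1 w0=0
t0.Δ3 w2=0 clk=1 w1=1 w5=0 w3=1 w4=1 w0=0
t1.Δ0 w2=0 clk=1 w1=1 w5=0 w3=1 w4=1 w0=0
t1.Δ1 w2=0 clk=0 w1=1 w5=0 w3=1 w4=1 w0=0
t2.Δ0 w2=0 clk=0 w1=1 w5=0 w3=1 w4=1 w0=0
t2.Δ1 w2=0 clk=1 w1=1 w5=0 w3=1 w4=1 w0=0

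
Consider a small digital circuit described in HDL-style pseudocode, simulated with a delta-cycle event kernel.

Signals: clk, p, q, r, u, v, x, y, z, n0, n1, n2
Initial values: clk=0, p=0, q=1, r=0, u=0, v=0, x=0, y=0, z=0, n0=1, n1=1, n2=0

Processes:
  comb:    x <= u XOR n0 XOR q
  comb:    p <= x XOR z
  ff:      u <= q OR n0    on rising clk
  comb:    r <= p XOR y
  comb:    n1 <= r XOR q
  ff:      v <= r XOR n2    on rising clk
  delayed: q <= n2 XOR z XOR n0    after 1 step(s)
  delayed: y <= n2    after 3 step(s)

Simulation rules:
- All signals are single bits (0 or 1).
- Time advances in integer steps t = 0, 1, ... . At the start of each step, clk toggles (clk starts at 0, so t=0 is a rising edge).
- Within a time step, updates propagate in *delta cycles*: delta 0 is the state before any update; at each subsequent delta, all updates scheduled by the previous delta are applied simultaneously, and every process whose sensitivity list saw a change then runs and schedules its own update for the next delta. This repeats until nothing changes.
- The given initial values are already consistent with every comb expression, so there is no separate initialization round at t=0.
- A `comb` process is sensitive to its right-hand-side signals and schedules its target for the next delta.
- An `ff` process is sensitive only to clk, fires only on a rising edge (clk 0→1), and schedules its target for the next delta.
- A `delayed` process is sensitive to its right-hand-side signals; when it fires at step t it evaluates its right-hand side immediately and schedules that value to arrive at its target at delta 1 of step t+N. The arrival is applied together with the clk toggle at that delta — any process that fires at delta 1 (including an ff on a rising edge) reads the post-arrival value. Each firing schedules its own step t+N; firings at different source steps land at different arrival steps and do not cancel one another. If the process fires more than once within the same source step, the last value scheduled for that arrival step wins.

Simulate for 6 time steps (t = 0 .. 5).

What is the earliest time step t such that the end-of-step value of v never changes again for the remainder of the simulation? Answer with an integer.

2

[bits: p,x,y,n1,q,v,r,u,clk,n0,z,n2]
t=0: Δ0=000110000100 Δ1=000110001100 Δ2=000110011100 Δ3=010110011100 Δ4=110110011100 Δ5=110110111100 Δ6=110010111100 | 6Δ
t=1: Δ0=110010111100 Δ1=110010110100 | 1Δ
t=2: Δ0=110010110100 Δ1=110010111100 Δ2=110011111100 | 2Δ
t=3: Δ0=110011111100 Δ1=110011110100 | 1Δ
t=4: Δ0=110011110100 Δ1=110011111100 | 1Δ
t=5: Δ0=110011111100 Δ1=110011110100 | 1Δ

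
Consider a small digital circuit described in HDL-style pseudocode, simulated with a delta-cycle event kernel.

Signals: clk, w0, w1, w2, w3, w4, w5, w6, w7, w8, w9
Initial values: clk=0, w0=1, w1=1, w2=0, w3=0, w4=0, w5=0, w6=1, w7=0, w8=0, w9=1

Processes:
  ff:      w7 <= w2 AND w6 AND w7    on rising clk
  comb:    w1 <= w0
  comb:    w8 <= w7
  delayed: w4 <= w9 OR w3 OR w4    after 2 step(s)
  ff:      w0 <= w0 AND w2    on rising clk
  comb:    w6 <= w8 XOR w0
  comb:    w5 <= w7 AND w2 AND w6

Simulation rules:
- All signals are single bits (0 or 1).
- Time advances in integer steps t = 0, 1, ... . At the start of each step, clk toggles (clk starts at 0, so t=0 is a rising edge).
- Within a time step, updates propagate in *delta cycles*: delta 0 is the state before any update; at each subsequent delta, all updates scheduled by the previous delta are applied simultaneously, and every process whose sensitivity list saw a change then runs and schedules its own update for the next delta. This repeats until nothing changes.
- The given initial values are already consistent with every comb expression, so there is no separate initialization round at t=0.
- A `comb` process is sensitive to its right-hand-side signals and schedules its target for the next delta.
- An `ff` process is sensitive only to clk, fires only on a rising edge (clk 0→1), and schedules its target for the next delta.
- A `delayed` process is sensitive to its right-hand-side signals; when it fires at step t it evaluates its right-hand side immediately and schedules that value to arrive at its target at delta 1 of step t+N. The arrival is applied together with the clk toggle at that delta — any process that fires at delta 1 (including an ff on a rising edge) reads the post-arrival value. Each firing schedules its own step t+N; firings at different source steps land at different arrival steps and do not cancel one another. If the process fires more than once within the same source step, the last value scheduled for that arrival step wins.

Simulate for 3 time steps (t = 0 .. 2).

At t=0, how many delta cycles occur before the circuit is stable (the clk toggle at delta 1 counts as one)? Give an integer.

t=0 Δ0: w0=1 w3=0 w8=0 w1=1 w4=0 clk=0 w6=1 w2=0 w7=0 w5=0 w9=1
  Δ1: clk:0→1
  Δ2: w0:1→0
  Δ3: w1:1→0, w6:1→0
  (3Δ to stable)
t=1 Δ0: w0=0 w3=0 w8=0 w1=0 w4=0 clk=1 w6=0 w2=0 w7=0 w5=0 w9=1
  Δ1: clk:1→0
  (1Δ to stable)
t=2 Δ0: w0=0 w3=0 w8=0 w1=0 w4=0 clk=0 w6=0 w2=0 w7=0 w5=0 w9=1
  Δ1: clk:0→1
  (1Δ to stable)

3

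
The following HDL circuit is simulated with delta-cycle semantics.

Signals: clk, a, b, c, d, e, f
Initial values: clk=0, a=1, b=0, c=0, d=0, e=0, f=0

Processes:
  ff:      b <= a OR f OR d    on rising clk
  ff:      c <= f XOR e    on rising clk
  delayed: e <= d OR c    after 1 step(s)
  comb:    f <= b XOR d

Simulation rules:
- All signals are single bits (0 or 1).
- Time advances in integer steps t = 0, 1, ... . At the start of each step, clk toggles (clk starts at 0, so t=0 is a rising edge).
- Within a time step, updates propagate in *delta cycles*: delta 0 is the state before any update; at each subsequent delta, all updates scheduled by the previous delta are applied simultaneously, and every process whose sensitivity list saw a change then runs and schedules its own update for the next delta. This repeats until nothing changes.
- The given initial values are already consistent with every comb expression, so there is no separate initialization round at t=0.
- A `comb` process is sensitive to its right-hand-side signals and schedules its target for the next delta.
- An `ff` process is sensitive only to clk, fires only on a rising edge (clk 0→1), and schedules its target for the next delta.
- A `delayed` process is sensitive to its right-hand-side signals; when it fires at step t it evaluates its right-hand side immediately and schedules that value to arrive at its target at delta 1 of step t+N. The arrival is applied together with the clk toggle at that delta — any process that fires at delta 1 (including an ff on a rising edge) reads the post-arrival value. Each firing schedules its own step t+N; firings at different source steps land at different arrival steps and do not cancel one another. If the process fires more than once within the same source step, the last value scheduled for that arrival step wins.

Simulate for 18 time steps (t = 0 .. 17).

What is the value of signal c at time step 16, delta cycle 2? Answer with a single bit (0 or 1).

[bits: c,clk,d,b,a,e,f]
t=0: Δ0=0000100 Δ1=0100100 Δ2=0101100 Δ3=0101101 | 3Δ
t=1: Δ0=0101101 Δ1=0001101 | 1Δ
t=2: Δ0=0001101 Δ1=0101101 Δ2=1101101 | 2Δ
t=3: Δ0=1101101 Δ1=1001111 | 1Δ
t=4: Δ0=1001111 Δ1=1101111 Δ2=0101111 | 2Δ
t=5: Δ0=0101111 Δ1=0001101 | 1Δ
t=6: Δ0=0001101 Δ1=0101101 Δ2=1101101 | 2Δ
t=7: Δ0=1101101 Δ1=1001111 | 1Δ
t=8: Δ0=1001111 Δ1=1101111 Δ2=0101111 | 2Δ
t=9: Δ0=0101111 Δ1=0001101 | 1Δ
t=10: Δ0=0001101 Δ1=0101101 Δ2=1101101 | 2Δ
t=11: Δ0=1101101 Δ1=1001111 | 1Δ
t=12: Δ0=1001111 Δ1=1101111 Δ2=0101111 | 2Δ
t=13: Δ0=0101111 Δ1=0001101 | 1Δ
t=14: Δ0=0001101 Δ1=0101101 Δ2=1101101 | 2Δ
t=15: Δ0=1101101 Δ1=1001111 | 1Δ
t=16: Δ0=1001111 Δ1=1101111 Δ2=0101111 | 2Δ
t=17: Δ0=0101111 Δ1=0001101 | 1Δ

0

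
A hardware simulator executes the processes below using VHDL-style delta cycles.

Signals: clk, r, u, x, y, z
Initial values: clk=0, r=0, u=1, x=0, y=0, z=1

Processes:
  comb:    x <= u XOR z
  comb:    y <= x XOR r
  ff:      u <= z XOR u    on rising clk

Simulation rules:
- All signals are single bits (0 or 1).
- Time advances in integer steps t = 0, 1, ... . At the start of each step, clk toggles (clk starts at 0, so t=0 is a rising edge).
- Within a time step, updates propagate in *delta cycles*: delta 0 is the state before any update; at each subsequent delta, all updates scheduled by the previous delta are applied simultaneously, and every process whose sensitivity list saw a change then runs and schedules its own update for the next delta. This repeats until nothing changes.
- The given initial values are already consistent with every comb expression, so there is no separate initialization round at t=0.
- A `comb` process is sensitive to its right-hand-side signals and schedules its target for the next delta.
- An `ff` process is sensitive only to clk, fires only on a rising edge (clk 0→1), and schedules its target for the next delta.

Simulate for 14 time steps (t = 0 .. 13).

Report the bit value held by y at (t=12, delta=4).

1

t=0 Δ0: x=0 clk=0 u=1 y=0 z=1 r=0
  Δ1: clk:0→1
  Δ2: u:1→0
  Δ3: x:0→1
  Δ4: y:0→1
  (4Δ to stable)
t=1 Δ0: x=1 clk=1 u=0 y=1 z=1 r=0
  Δ1: clk:1→0
  (1Δ to stable)
t=2 Δ0: x=1 clk=0 u=0 y=1 z=1 r=0
  Δ1: clk:0→1
  Δ2: u:0→1
  Δ3: x:1→0
  Δ4: y:1→0
  (4Δ to stable)
t=3 Δ0: x=0 clk=1 u=1 y=0 z=1 r=0
  Δ1: clk:1→0
  (1Δ to stable)
t=4 Δ0: x=0 clk=0 u=1 y=0 z=1 r=0
  Δ1: clk:0→1
  Δ2: u:1→0
  Δ3: x:0→1
  Δ4: y:0→1
  (4Δ to stable)
t=5 Δ0: x=1 clk=1 u=0 y=1 z=1 r=0
  Δ1: clk:1→0
  (1Δ to stable)
t=6 Δ0: x=1 clk=0 u=0 y=1 z=1 r=0
  Δ1: clk:0→1
  Δ2: u:0→1
  Δ3: x:1→0
  Δ4: y:1→0
  (4Δ to stable)
t=7 Δ0: x=0 clk=1 u=1 y=0 z=1 r=0
  Δ1: clk:1→0
  (1Δ to stable)
t=8 Δ0: x=0 clk=0 u=1 y=0 z=1 r=0
  Δ1: clk:0→1
  Δ2: u:1→0
  Δ3: x:0→1
  Δ4: y:0→1
  (4Δ to stable)
t=9 Δ0: x=1 clk=1 u=0 y=1 z=1 r=0
  Δ1: clk:1→0
  (1Δ to stable)
t=10 Δ0: x=1 clk=0 u=0 y=1 z=1 r=0
  Δ1: clk:0→1
  Δ2: u:0→1
  Δ3: x:1→0
  Δ4: y:1→0
  (4Δ to stable)
t=11 Δ0: x=0 clk=1 u=1 y=0 z=1 r=0
  Δ1: clk:1→0
  (1Δ to stable)
t=12 Δ0: x=0 clk=0 u=1 y=0 z=1 r=0
  Δ1: clk:0→1
  Δ2: u:1→0
  Δ3: x:0→1
  Δ4: y:0→1
  (4Δ to stable)
t=13 Δ0: x=1 clk=1 u=0 y=1 z=1 r=0
  Δ1: clk:1→0
  (1Δ to stable)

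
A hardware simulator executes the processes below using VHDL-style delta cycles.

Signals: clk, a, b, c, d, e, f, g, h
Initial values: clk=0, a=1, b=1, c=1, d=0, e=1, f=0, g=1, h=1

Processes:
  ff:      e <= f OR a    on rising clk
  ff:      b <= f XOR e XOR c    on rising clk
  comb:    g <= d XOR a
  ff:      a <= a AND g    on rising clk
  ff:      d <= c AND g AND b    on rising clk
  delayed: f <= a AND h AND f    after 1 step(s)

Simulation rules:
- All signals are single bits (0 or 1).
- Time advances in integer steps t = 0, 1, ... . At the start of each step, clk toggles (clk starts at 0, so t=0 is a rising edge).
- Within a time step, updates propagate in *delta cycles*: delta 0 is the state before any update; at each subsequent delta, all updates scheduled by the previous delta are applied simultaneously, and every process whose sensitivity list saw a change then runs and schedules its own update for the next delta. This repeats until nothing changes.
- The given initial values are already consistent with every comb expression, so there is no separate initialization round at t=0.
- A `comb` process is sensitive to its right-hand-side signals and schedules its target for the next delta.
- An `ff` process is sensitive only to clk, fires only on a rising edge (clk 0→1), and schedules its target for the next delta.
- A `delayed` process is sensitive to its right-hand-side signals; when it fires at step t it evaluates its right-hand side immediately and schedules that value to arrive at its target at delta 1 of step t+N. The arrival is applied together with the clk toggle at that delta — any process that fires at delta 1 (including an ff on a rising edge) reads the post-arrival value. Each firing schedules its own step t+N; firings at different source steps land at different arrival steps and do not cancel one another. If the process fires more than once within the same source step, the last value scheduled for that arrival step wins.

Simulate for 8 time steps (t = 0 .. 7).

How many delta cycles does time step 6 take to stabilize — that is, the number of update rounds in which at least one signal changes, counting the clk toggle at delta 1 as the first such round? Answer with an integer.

2

t=0 Δ0: b=1 c=1 f=0 a=1 d=0 h=1 e=1 g=1 clk=0
  Δ1: clk:0→1
  Δ2: b:1→0, d:0→1
  Δ3: g:1→0
  (3Δ to stable)
t=1 Δ0: b=0 c=1 f=0 a=1 d=1 h=1 e=1 g=0 clk=1
  Δ1: clk:1→0
  (1Δ to stable)
t=2 Δ0: b=0 c=1 f=0 a=1 d=1 h=1 e=1 g=0 clk=0
  Δ1: clk:0→1
  Δ2: a:1→0, d:1→0
  (2Δ to stable)
t=3 Δ0: b=0 c=1 f=0 a=0 d=0 h=1 e=1 g=0 clk=1
  Δ1: clk:1→0
  (1Δ to stable)
t=4 Δ0: b=0 c=1 f=0 a=0 d=0 h=1 e=1 g=0 clk=0
  Δ1: clk:0→1
  Δ2: e:1→0
  (2Δ to stable)
t=5 Δ0: b=0 c=1 f=0 a=0 d=0 h=1 e=0 g=0 clk=1
  Δ1: clk:1→0
  (1Δ to stable)
t=6 Δ0: b=0 c=1 f=0 a=0 d=0 h=1 e=0 g=0 clk=0
  Δ1: clk:0→1
  Δ2: b:0→1
  (2Δ to stable)
t=7 Δ0: b=1 c=1 f=0 a=0 d=0 h=1 e=0 g=0 clk=1
  Δ1: clk:1→0
  (1Δ to stable)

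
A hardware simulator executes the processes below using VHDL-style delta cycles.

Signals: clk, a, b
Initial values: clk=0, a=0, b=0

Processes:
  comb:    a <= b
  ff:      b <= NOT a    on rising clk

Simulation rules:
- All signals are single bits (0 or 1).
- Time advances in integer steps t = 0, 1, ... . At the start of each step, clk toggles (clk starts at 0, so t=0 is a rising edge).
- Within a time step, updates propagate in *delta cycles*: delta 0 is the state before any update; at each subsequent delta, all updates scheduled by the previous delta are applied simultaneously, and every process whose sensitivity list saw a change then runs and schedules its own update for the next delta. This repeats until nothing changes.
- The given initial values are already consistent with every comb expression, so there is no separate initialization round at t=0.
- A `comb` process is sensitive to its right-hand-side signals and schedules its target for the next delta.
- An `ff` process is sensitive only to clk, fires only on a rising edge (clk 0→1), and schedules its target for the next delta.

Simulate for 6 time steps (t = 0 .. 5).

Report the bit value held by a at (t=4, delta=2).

t0.Δ0 b=0 clk=0 a=0
t0.Δ1 b=0 clk=1 a=0
t0.Δ2 b=1 clk=1 a=0
t0.Δ3 b=1 clk=1 a=1
t1.Δ0 b=1 clk=1 a=1
t1.Δ1 b=1 clk=0 a=1
t2.Δ0 b=1 clk=0 a=1
t2.Δ1 b=1 clk=1 a=1
t2.Δ2 b=0 clk=1 a=1
t2.Δ3 b=0 clk=1 a=0
t3.Δ0 b=0 clk=1 a=0
t3.Δ1 b=0 clk=0 a=0
t4.Δ0 b=0 clk=0 a=0
t4.Δ1 b=0 clk=1 a=0
t4.Δ2 b=1 clk=1 a=0
t4.Δ3 b=1 clk=1 a=1
t5.Δ0 b=1 clk=1 a=1
t5.Δ1 b=1 clk=0 a=1

0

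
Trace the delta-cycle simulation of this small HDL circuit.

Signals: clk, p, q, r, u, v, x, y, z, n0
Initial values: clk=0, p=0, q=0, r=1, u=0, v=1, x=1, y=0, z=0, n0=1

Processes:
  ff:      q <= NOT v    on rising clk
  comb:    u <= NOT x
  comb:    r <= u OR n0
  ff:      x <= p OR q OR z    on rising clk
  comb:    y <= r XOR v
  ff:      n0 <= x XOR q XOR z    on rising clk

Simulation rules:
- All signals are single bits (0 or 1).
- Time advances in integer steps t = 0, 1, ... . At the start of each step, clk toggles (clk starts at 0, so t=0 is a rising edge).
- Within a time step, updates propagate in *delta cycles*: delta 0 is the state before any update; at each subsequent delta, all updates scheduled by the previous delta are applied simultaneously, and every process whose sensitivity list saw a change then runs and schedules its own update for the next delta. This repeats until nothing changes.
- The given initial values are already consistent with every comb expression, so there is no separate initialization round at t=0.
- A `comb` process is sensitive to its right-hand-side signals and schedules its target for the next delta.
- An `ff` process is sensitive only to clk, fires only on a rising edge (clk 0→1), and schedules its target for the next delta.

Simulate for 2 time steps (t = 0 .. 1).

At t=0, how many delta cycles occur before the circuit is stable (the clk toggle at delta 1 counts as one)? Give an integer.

3

[bits: x,z,r,n0,u,p,y,v,clk,q]
t=0: Δ0=1011000100 Δ1=1011000110 Δ2=0011000110 Δ3=0011100110 | 3Δ
t=1: Δ0=0011100110 Δ1=0011100100 | 1Δ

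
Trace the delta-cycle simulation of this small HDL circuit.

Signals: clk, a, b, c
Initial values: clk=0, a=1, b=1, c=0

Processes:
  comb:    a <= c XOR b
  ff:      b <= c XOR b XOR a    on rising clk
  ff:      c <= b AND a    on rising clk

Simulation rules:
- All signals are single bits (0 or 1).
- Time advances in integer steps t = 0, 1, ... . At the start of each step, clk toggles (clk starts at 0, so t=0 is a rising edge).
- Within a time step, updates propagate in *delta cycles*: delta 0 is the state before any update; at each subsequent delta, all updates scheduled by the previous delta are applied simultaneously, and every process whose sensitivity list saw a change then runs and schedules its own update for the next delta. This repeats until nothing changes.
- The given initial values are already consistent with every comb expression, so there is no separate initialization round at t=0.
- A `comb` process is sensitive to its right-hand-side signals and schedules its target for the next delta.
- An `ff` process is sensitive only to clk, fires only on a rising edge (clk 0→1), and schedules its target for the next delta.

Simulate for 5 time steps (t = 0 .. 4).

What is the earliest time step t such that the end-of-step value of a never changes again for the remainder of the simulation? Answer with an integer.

2

[bits: clk,b,c,a]
t=0: Δ0=0101 Δ1=1101 Δ2=1011 | 2Δ
t=1: Δ0=1011 Δ1=0011 | 1Δ
t=2: Δ0=0011 Δ1=1011 Δ2=1001 Δ3=1000 | 3Δ
t=3: Δ0=1000 Δ1=0000 | 1Δ
t=4: Δ0=0000 Δ1=1000 | 1Δ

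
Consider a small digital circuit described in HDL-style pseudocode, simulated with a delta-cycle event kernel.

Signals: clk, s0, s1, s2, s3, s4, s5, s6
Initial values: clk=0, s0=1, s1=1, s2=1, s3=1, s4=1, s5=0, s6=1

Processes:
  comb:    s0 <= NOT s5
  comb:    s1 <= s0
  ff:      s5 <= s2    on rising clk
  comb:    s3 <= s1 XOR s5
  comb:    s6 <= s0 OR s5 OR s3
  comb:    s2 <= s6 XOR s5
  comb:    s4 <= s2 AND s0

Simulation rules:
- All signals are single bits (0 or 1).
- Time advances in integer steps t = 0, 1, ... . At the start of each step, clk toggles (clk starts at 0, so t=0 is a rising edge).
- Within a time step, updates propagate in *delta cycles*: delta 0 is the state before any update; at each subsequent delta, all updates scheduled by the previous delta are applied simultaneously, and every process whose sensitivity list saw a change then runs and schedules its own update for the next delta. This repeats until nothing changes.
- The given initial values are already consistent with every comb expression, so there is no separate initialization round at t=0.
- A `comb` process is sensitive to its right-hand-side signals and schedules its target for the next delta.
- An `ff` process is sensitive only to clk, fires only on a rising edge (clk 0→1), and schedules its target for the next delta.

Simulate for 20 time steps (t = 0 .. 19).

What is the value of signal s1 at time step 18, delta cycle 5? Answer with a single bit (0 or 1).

1

t0.Δ0 s6=1 s3=1 s0=1 s5=0 clk=0 s4=1 s2=1 s1=1
t0.Δ1 s6=1 s3=1 s0=1 s5=0 clk=1 s4=1 s2=1 s1=1
t0.Δ2 s6=1 s3=1 s0=1 s5=1 clk=1 s4=1 s2=1 s1=1
t0.Δ3 s6=1 s3=0 s0=0 s5=1 clk=1 s4=1 s2=0 s1=1
t0.Δ4 s6=1 s3=0 s0=0 s5=1 clk=1 s4=0 s2=0 s1=0
t0.Δ5 s6=1 s3=1 s0=0 s5=1 clk=1 s4=0 s2=0 s1=0
t1.Δ0 s6=1 s3=1 s0=0 s5=1 clk=1 s4=0 s2=0 s1=0
t1.Δ1 s6=1 s3=1 s0=0 s5=1 clk=0 s4=0 s2=0 s1=0
t2.Δ0 s6=1 s3=1 s0=0 s5=1 clk=0 s4=0 s2=0 s1=0
t2.Δ1 s6=1 s3=1 s0=0 s5=1 clk=1 s4=0 s2=0 s1=0
t2.Δ2 s6=1 s3=1 s0=0 s5=0 clk=1 s4=0 s2=0 s1=0
t2.Δ3 s6=1 s3=0 s0=1 s5=0 clk=1 s4=0 s2=1 s1=0
t2.Δ4 s6=1 s3=0 s0=1 s5=0 clk=1 s4=1 s2=1 s1=1
t2.Δ5 s6=1 s3=1 s0=1 s5=0 clk=1 s4=1 s2=1 s1=1
t3.Δ0 s6=1 s3=1 s0=1 s5=0 clk=1 s4=1 s2=1 s1=1
t3.Δ1 s6=1 s3=1 s0=1 s5=0 clk=0 s4=1 s2=1 s1=1
t4.Δ0 s6=1 s3=1 s0=1 s5=0 clk=0 s4=1 s2=1 s1=1
t4.Δ1 s6=1 s3=1 s0=1 s5=0 clk=1 s4=1 s2=1 s1=1
t4.Δ2 s6=1 s3=1 s0=1 s5=1 clk=1 s4=1 s2=1 s1=1
t4.Δ3 s6=1 s3=0 s0=0 s5=1 clk=1 s4=1 s2=0 s1=1
t4.Δ4 s6=1 s3=0 s0=0 s5=1 clk=1 s4=0 s2=0 s1=0
t4.Δ5 s6=1 s3=1 s0=0 s5=1 clk=1 s4=0 s2=0 s1=0
t5.Δ0 s6=1 s3=1 s0=0 s5=1 clk=1 s4=0 s2=0 s1=0
t5.Δ1 s6=1 s3=1 s0=0 s5=1 clk=0 s4=0 s2=0 s1=0
t6.Δ0 s6=1 s3=1 s0=0 s5=1 clk=0 s4=0 s2=0 s1=0
t6.Δ1 s6=1 s3=1 s0=0 s5=1 clk=1 s4=0 s2=0 s1=0
t6.Δ2 s6=1 s3=1 s0=0 s5=0 clk=1 s4=0 s2=0 s1=0
t6.Δ3 s6=1 s3=0 s0=1 s5=0 clk=1 s4=0 s2=1 s1=0
t6.Δ4 s6=1 s3=0 s0=1 s5=0 clk=1 s4=1 s2=1 s1=1
t6.Δ5 s6=1 s3=1 s0=1 s5=0 clk=1 s4=1 s2=1 s1=1
t7.Δ0 s6=1 s3=1 s0=1 s5=0 clk=1 s4=1 s2=1 s1=1
t7.Δ1 s6=1 s3=1 s0=1 s5=0 clk=0 s4=1 s2=1 s1=1
t8.Δ0 s6=1 s3=1 s0=1 s5=0 clk=0 s4=1 s2=1 s1=1
t8.Δ1 s6=1 s3=1 s0=1 s5=0 clk=1 s4=1 s2=1 s1=1
t8.Δ2 s6=1 s3=1 s0=1 s5=1 clk=1 s4=1 s2=1 s1=1
t8.Δ3 s6=1 s3=0 s0=0 s5=1 clk=1 s4=1 s2=0 s1=1
t8.Δ4 s6=1 s3=0 s0=0 s5=1 clk=1 s4=0 s2=0 s1=0
t8.Δ5 s6=1 s3=1 s0=0 s5=1 clk=1 s4=0 s2=0 s1=0
t9.Δ0 s6=1 s3=1 s0=0 s5=1 clk=1 s4=0 s2=0 s1=0
t9.Δ1 s6=1 s3=1 s0=0 s5=1 clk=0 s4=0 s2=0 s1=0
t10.Δ0 s6=1 s3=1 s0=0 s5=1 clk=0 s4=0 s2=0 s1=0
t10.Δ1 s6=1 s3=1 s0=0 s5=1 clk=1 s4=0 s2=0 s1=0
t10.Δ2 s6=1 s3=1 s0=0 s5=0 clk=1 s4=0 s2=0 s1=0
t10.Δ3 s6=1 s3=0 s0=1 s5=0 clk=1 s4=0 s2=1 s1=0
t10.Δ4 s6=1 s3=0 s0=1 s5=0 clk=1 s4=1 s2=1 s1=1
t10.Δ5 s6=1 s3=1 s0=1 s5=0 clk=1 s4=1 s2=1 s1=1
t11.Δ0 s6=1 s3=1 s0=1 s5=0 clk=1 s4=1 s2=1 s1=1
t11.Δ1 s6=1 s3=1 s0=1 s5=0 clk=0 s4=1 s2=1 s1=1
t12.Δ0 s6=1 s3=1 s0=1 s5=0 clk=0 s4=1 s2=1 s1=1
t12.Δ1 s6=1 s3=1 s0=1 s5=0 clk=1 s4=1 s2=1 s1=1
t12.Δ2 s6=1 s3=1 s0=1 s5=1 clk=1 s4=1 s2=1 s1=1
t12.Δ3 s6=1 s3=0 s0=0 s5=1 clk=1 s4=1 s2=0 s1=1
t12.Δ4 s6=1 s3=0 s0=0 s5=1 clk=1 s4=0 s2=0 s1=0
t12.Δ5 s6=1 s3=1 s0=0 s5=1 clk=1 s4=0 s2=0 s1=0
t13.Δ0 s6=1 s3=1 s0=0 s5=1 clk=1 s4=0 s2=0 s1=0
t13.Δ1 s6=1 s3=1 s0=0 s5=1 clk=0 s4=0 s2=0 s1=0
t14.Δ0 s6=1 s3=1 s0=0 s5=1 clk=0 s4=0 s2=0 s1=0
t14.Δ1 s6=1 s3=1 s0=0 s5=1 clk=1 s4=0 s2=0 s1=0
t14.Δ2 s6=1 s3=1 s0=0 s5=0 clk=1 s4=0 s2=0 s1=0
t14.Δ3 s6=1 s3=0 s0=1 s5=0 clk=1 s4=0 s2=1 s1=0
t14.Δ4 s6=1 s3=0 s0=1 s5=0 clk=1 s4=1 s2=1 s1=1
t14.Δ5 s6=1 s3=1 s0=1 s5=0 clk=1 s4=1 s2=1 s1=1
t15.Δ0 s6=1 s3=1 s0=1 s5=0 clk=1 s4=1 s2=1 s1=1
t15.Δ1 s6=1 s3=1 s0=1 s5=0 clk=0 s4=1 s2=1 s1=1
t16.Δ0 s6=1 s3=1 s0=1 s5=0 clk=0 s4=1 s2=1 s1=1
t16.Δ1 s6=1 s3=1 s0=1 s5=0 clk=1 s4=1 s2=1 s1=1
t16.Δ2 s6=1 s3=1 s0=1 s5=1 clk=1 s4=1 s2=1 s1=1
t16.Δ3 s6=1 s3=0 s0=0 s5=1 clk=1 s4=1 s2=0 s1=1
t16.Δ4 s6=1 s3=0 s0=0 s5=1 clk=1 s4=0 s2=0 s1=0
t16.Δ5 s6=1 s3=1 s0=0 s5=1 clk=1 s4=0 s2=0 s1=0
t17.Δ0 s6=1 s3=1 s0=0 s5=1 clk=1 s4=0 s2=0 s1=0
t17.Δ1 s6=1 s3=1 s0=0 s5=1 clk=0 s4=0 s2=0 s1=0
t18.Δ0 s6=1 s3=1 s0=0 s5=1 clk=0 s4=0 s2=0 s1=0
t18.Δ1 s6=1 s3=1 s0=0 s5=1 clk=1 s4=0 s2=0 s1=0
t18.Δ2 s6=1 s3=1 s0=0 s5=0 clk=1 s4=0 s2=0 s1=0
t18.Δ3 s6=1 s3=0 s0=1 s5=0 clk=1 s4=0 s2=1 s1=0
t18.Δ4 s6=1 s3=0 s0=1 s5=0 clk=1 s4=1 s2=1 s1=1
t18.Δ5 s6=1 s3=1 s0=1 s5=0 clk=1 s4=1 s2=1 s1=1
t19.Δ0 s6=1 s3=1 s0=1 s5=0 clk=1 s4=1 s2=1 s1=1
t19.Δ1 s6=1 s3=1 s0=1 s5=0 clk=0 s4=1 s2=1 s1=1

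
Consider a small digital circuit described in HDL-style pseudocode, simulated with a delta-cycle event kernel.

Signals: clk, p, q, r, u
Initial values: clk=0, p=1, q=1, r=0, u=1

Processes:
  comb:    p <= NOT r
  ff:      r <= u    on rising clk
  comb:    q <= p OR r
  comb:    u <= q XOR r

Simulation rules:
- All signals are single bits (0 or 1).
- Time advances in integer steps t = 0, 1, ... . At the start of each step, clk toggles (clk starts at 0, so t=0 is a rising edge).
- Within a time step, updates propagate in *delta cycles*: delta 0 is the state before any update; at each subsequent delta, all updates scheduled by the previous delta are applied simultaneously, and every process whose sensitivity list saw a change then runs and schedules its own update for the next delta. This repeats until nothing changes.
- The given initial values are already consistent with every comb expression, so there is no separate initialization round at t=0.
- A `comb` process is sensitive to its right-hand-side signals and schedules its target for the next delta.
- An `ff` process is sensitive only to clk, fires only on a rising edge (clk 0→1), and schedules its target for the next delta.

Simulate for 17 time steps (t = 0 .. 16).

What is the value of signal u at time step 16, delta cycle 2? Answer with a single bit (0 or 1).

[bits: u,r,p,clk,q]
t=0: Δ0=10101 Δ1=10111 Δ2=11111 Δ3=01011 | 3Δ
t=1: Δ0=01011 Δ1=01001 | 1Δ
t=2: Δ0=01001 Δ1=01011 Δ2=00011 Δ3=10110 Δ4=00111 Δ5=10111 | 5Δ
t=3: Δ0=10111 Δ1=10101 | 1Δ
t=4: Δ0=10101 Δ1=10111 Δ2=11111 Δ3=01011 | 3Δ
t=5: Δ0=01011 Δ1=01001 | 1Δ
t=6: Δ0=01001 Δ1=01011 Δ2=00011 Δ3=10110 Δ4=00111 Δ5=10111 | 5Δ
t=7: Δ0=10111 Δ1=10101 | 1Δ
t=8: Δ0=10101 Δ1=10111 Δ2=11111 Δ3=01011 | 3Δ
t=9: Δ0=01011 Δ1=01001 | 1Δ
t=10: Δ0=01001 Δ1=01011 Δ2=00011 Δ3=10110 Δ4=00111 Δ5=10111 | 5Δ
t=11: Δ0=10111 Δ1=10101 | 1Δ
t=12: Δ0=10101 Δ1=10111 Δ2=11111 Δ3=01011 | 3Δ
t=13: Δ0=01011 Δ1=01001 | 1Δ
t=14: Δ0=01001 Δ1=01011 Δ2=00011 Δ3=10110 Δ4=00111 Δ5=10111 | 5Δ
t=15: Δ0=10111 Δ1=10101 | 1Δ
t=16: Δ0=10101 Δ1=10111 Δ2=11111 Δ3=01011 | 3Δ

1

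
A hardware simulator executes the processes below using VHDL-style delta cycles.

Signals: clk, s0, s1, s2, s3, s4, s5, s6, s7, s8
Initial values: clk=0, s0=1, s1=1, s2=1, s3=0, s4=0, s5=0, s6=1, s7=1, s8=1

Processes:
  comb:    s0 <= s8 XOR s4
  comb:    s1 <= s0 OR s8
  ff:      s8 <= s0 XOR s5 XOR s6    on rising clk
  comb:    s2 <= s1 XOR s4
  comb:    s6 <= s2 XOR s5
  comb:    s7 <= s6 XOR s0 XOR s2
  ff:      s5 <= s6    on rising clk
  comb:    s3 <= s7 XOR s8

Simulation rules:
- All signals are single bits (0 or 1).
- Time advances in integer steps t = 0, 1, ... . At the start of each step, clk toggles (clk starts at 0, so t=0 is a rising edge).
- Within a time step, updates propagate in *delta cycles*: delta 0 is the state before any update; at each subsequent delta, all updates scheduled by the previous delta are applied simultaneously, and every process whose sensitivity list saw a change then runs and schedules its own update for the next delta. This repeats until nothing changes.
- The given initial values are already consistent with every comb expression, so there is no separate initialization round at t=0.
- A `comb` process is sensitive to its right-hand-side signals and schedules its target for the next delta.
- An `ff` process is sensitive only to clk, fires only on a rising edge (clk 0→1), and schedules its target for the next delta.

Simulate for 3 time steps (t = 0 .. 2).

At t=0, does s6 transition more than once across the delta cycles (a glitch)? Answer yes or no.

yes

t=0 Δ0: s2=1 s0=1 s7=1 s5=0 s8=1 s1=1 clk=0 s4=0 s3=0 s6=1
  Δ1: clk:0→1
  Δ2: s5:0→1, s8:1→0
  Δ3: s0:1→0, s3:0→1, s6:1→0
  Δ4: s1:1→0
  Δ5: s2:1→0
  Δ6: s7:1→0, s6:0→1
  Δ7: s7:0→1, s3:1→0
  Δ8: s3:0→1
  (8Δ to stable)
t=1 Δ0: s2=0 s0=0 s7=1 s5=1 s8=0 s1=0 clk=1 s4=0 s3=1 s6=1
  Δ1: clk:1→0
  (1Δ to stable)
t=2 Δ0: s2=0 s0=0 s7=1 s5=1 s8=0 s1=0 clk=0 s4=0 s3=1 s6=1
  Δ1: clk:0→1
  (1Δ to stable)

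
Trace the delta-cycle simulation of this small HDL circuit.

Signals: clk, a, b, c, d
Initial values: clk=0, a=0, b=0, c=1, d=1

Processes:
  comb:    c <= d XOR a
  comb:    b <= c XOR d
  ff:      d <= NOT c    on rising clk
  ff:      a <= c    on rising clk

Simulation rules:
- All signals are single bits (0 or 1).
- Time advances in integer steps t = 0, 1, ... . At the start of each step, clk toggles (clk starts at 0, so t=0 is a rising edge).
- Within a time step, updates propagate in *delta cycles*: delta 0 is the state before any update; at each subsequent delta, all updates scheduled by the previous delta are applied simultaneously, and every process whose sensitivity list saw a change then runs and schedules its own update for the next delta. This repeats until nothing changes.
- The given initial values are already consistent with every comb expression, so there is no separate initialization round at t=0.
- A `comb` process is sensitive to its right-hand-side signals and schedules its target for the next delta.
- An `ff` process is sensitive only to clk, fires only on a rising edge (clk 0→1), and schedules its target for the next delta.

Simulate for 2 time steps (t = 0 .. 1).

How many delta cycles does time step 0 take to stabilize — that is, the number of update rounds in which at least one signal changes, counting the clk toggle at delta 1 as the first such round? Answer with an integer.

[bits: clk,b,d,a,c]
t=0: Δ0=00101 Δ1=10101 Δ2=10011 Δ3=11011 | 3Δ
t=1: Δ0=11011 Δ1=01011 | 1Δ

3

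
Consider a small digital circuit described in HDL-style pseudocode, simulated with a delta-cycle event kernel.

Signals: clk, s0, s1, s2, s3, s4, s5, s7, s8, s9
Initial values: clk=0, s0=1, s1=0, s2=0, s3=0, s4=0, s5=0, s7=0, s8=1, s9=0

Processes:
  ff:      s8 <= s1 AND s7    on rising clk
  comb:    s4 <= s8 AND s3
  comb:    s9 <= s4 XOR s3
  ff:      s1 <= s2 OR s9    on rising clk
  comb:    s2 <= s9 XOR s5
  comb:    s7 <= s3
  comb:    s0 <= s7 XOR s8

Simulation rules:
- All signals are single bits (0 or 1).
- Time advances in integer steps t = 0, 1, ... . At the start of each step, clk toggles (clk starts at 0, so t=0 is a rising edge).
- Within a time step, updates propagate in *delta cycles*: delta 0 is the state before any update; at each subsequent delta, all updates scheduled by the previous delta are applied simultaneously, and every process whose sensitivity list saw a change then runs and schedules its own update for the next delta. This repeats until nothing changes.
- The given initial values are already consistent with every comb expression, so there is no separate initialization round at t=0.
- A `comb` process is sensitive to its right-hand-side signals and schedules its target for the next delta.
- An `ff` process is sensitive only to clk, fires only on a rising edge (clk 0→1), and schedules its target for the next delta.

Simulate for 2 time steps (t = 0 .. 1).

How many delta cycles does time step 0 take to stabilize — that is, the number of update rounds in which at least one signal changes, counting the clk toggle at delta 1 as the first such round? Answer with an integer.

t0.Δ0 s8=1 s5=0 clk=0 s0=1 s9=0 s7=0 s3=0 s1=0 s4=0 s2=0
t0.Δ1 s8=1 s5=0 clk=1 s0=1 s9=0 s7=0 s3=0 s1=0 s4=0 s2=0
t0.Δ2 s8=0 s5=0 clk=1 s0=1 s9=0 s7=0 s3=0 s1=0 s4=0 s2=0
t0.Δ3 s8=0 s5=0 clk=1 s0=0 s9=0 s7=0 s3=0 s1=0 s4=0 s2=0
t1.Δ0 s8=0 s5=0 clk=1 s0=0 s9=0 s7=0 s3=0 s1=0 s4=0 s2=0
t1.Δ1 s8=0 s5=0 clk=0 s0=0 s9=0 s7=0 s3=0 s1=0 s4=0 s2=0

3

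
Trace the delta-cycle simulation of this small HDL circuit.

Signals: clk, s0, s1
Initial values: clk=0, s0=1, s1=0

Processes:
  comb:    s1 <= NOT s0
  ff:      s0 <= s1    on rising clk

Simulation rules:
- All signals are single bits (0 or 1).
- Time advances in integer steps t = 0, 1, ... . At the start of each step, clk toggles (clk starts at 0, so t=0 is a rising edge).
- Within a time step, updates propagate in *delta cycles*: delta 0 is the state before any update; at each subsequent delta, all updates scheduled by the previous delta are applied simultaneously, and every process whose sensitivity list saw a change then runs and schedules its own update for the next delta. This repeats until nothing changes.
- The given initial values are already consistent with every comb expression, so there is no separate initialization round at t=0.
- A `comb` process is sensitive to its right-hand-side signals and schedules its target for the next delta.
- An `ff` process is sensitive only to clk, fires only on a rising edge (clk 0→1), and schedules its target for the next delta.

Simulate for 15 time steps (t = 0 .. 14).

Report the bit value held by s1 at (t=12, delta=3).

t0.Δ0 s1=0 clk=0 s0=1
t0.Δ1 s1=0 clk=1 s0=1
t0.Δ2 s1=0 clk=1 s0=0
t0.Δ3 s1=1 clk=1 s0=0
t1.Δ0 s1=1 clk=1 s0=0
t1.Δ1 s1=1 clk=0 s0=0
t2.Δ0 s1=1 clk=0 s0=0
t2.Δ1 s1=1 clk=1 s0=0
t2.Δ2 s1=1 clk=1 s0=1
t2.Δ3 s1=0 clk=1 s0=1
t3.Δ0 s1=0 clk=1 s0=1
t3.Δ1 s1=0 clk=0 s0=1
t4.Δ0 s1=0 clk=0 s0=1
t4.Δ1 s1=0 clk=1 s0=1
t4.Δ2 s1=0 clk=1 s0=0
t4.Δ3 s1=1 clk=1 s0=0
t5.Δ0 s1=1 clk=1 s0=0
t5.Δ1 s1=1 clk=0 s0=0
t6.Δ0 s1=1 clk=0 s0=0
t6.Δ1 s1=1 clk=1 s0=0
t6.Δ2 s1=1 clk=1 s0=1
t6.Δ3 s1=0 clk=1 s0=1
t7.Δ0 s1=0 clk=1 s0=1
t7.Δ1 s1=0 clk=0 s0=1
t8.Δ0 s1=0 clk=0 s0=1
t8.Δ1 s1=0 clk=1 s0=1
t8.Δ2 s1=0 clk=1 s0=0
t8.Δ3 s1=1 clk=1 s0=0
t9.Δ0 s1=1 clk=1 s0=0
t9.Δ1 s1=1 clk=0 s0=0
t10.Δ0 s1=1 clk=0 s0=0
t10.Δ1 s1=1 clk=1 s0=0
t10.Δ2 s1=1 clk=1 s0=1
t10.Δ3 s1=0 clk=1 s0=1
t11.Δ0 s1=0 clk=1 s0=1
t11.Δ1 s1=0 clk=0 s0=1
t12.Δ0 s1=0 clk=0 s0=1
t12.Δ1 s1=0 clk=1 s0=1
t12.Δ2 s1=0 clk=1 s0=0
t12.Δ3 s1=1 clk=1 s0=0
t13.Δ0 s1=1 clk=1 s0=0
t13.Δ1 s1=1 clk=0 s0=0
t14.Δ0 s1=1 clk=0 s0=0
t14.Δ1 s1=1 clk=1 s0=0
t14.Δ2 s1=1 clk=1 s0=1
t14.Δ3 s1=0 clk=1 s0=1

1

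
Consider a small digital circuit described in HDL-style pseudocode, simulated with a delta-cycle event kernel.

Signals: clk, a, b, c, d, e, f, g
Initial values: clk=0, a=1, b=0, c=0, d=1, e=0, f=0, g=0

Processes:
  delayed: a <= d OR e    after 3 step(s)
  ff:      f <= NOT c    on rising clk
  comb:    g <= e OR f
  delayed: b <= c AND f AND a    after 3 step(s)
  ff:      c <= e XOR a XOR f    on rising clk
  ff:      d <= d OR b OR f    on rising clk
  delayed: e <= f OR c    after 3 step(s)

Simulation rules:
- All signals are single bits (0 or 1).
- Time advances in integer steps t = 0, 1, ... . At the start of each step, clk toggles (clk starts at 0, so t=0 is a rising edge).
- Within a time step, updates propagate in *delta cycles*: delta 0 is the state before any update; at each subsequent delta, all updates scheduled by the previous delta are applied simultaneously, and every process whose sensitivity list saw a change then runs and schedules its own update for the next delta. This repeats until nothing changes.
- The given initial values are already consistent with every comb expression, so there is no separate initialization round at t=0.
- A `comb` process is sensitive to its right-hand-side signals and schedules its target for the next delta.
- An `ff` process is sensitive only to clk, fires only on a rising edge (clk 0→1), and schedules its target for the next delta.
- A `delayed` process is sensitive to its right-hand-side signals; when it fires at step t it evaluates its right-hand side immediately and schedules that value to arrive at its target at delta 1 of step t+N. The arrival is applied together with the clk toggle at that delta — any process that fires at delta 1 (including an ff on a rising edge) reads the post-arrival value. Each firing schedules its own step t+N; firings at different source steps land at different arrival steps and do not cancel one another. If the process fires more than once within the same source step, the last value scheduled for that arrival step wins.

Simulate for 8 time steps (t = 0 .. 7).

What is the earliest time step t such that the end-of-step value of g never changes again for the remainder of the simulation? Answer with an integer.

t0.Δ0 d=1 clk=0 b=0 e=0 g=0 c=0 a=1 f=0
t0.Δ1 d=1 clk=1 b=0 e=0 g=0 c=0 a=1 f=0
t0.Δ2 d=1 clk=1 b=0 e=0 g=0 c=1 a=1 f=1
t0.Δ3 d=1 clk=1 b=0 e=0 g=1 c=1 a=1 f=1
t1.Δ0 d=1 clk=1 b=0 e=0 g=1 c=1 a=1 f=1
t1.Δ1 d=1 clk=0 b=0 e=0 g=1 c=1 a=1 f=1
t2.Δ0 d=1 clk=0 b=0 e=0 g=1 c=1 a=1 f=1
t2.Δ1 d=1 clk=1 b=0 e=0 g=1 c=1 a=1 f=1
t2.Δ2 d=1 clk=1 b=0 e=0 g=1 c=0 a=1 f=0
t2.Δ3 d=1 clk=1 b=0 e=0 g=0 c=0 a=1 f=0
t3.Δ0 d=1 clk=1 b=0 e=0 g=0 c=0 a=1 f=0
t3.Δ1 d=1 clk=0 b=1 e=1 g=0 c=0 a=1 f=0
t3.Δ2 d=1 clk=0 b=1 e=1 g=1 c=0 a=1 f=0
t4.Δ0 d=1 clk=0 b=1 e=1 g=1 c=0 a=1 f=0
t4.Δ1 d=1 clk=1 b=1 e=1 g=1 c=0 a=1 f=0
t4.Δ2 d=1 clk=1 b=1 e=1 g=1 c=0 a=1 f=1
t5.Δ0 d=1 clk=1 b=1 e=1 g=1 c=0 a=1 f=1
t5.Δ1 d=1 clk=0 b=0 e=0 g=1 c=0 a=1 f=1
t6.Δ0 d=1 clk=0 b=0 e=0 g=1 c=0 a=1 f=1
t6.Δ1 d=1 clk=1 b=0 e=0 g=1 c=0 a=1 f=1
t7.Δ0 d=1 clk=1 b=0 e=0 g=1 c=0 a=1 f=1
t7.Δ1 d=1 clk=0 b=0 e=1 g=1 c=0 a=1 f=1

3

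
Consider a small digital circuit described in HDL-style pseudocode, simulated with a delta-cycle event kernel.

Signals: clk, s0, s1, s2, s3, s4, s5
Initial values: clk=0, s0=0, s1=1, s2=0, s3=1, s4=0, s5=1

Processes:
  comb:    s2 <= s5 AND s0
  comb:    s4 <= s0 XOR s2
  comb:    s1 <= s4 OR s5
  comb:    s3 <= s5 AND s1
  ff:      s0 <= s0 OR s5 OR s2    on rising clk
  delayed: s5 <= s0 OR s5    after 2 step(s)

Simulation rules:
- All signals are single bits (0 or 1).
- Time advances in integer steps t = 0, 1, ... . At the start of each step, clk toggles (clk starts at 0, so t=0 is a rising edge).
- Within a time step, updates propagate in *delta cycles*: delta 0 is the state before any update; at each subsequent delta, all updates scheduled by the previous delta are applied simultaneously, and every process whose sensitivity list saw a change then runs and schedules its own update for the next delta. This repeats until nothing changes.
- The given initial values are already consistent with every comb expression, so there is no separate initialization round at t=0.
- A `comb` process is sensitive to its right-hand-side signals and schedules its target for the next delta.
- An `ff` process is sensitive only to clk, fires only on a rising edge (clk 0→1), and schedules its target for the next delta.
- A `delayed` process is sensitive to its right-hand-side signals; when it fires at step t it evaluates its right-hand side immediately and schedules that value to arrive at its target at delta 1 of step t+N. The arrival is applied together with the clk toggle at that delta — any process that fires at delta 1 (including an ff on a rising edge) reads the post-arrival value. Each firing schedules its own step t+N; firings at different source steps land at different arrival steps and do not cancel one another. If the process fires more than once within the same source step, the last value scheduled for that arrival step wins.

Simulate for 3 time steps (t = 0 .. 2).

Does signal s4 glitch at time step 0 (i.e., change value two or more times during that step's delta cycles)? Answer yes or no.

yes

t=0 Δ0: s2=0 s4=0 s5=1 clk=0 s1=1 s3=1 s0=0
  Δ1: clk:0→1
  Δ2: s0:0→1
  Δ3: s2:0→1, s4:0→1
  Δ4: s4:1→0
  (4Δ to stable)
t=1 Δ0: s2=1 s4=0 s5=1 clk=1 s1=1 s3=1 s0=1
  Δ1: clk:1→0
  (1Δ to stable)
t=2 Δ0: s2=1 s4=0 s5=1 clk=0 s1=1 s3=1 s0=1
  Δ1: clk:0→1
  (1Δ to stable)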